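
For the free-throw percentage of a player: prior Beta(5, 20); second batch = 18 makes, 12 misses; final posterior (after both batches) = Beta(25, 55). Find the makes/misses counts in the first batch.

Because Beta–binomial updating is additive in the counts, the combined data contributed (α_post−α_prior, β_post−β_prior) successes and failures.
Total across both batches: 25−5=20 makes, 55−20=35 misses.
Subtract the second batch: 20−18=2 makes and 35−12=23 misses.

2 makes and 23 misses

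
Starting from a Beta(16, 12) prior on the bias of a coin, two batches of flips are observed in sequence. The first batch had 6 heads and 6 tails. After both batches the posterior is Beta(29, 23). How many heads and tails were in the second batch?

Sequential conjugate updates are equivalent to a single update on the pooled data, so total successes = posterior α − prior α and total failures = posterior β − prior β.
Total across both batches: 29−16=13 heads, 23−12=11 tails.
Subtract the first batch: 13−6=7 heads and 11−6=5 tails.

7 heads and 5 tails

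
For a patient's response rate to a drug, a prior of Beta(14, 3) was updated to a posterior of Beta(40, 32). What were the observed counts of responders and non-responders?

A Beta(α, β) prior with s successes and f failures in binomial data gives a Beta(α+s, β+f) posterior.
Match parameters: s=40−14=26, f=32−3=29.

26 responders and 29 non-responders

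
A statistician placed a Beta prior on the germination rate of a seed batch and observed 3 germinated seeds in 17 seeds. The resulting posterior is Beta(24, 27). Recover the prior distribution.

Beta(21, 13)

Under Beta–binomial conjugacy the posterior parameters are (α+s, β+f).
So α = 24 − 3 = 21 and β = 27 − 14 = 13.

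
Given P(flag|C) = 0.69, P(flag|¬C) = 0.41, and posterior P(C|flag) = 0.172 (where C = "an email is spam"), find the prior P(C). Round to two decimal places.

In odds form, posterior odds = prior odds × likelihood ratio, so prior odds = posterior odds ÷ LR.
Posterior odds = 0.172/(1−0.172) = 0.2077. LR = 0.69/0.41 = 1.6829.
Prior odds = 0.2077/1.6829 = 0.1234, so P(C) = 0.1234/(1+0.1234) ≈ 0.11.

P(C) = 0.11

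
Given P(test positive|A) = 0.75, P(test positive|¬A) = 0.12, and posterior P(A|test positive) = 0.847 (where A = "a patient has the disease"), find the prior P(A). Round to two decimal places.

P(A) = 0.47

Bayes' rule in odds form gives O(A|E) = O(A)·[P(E|A)/P(E|¬A)], hence O(A) = O(A|E)/LR.
Posterior odds = 0.847/(1−0.847) = 5.5359. LR = 0.75/0.12 = 6.2500.
Prior odds = 5.5359/6.2500 = 0.8857, so P(A) = 0.8857/(1+0.8857) ≈ 0.47.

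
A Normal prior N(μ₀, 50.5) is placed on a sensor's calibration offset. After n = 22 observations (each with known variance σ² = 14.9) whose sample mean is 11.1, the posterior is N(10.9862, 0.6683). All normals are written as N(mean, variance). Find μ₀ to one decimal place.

The posterior mean is a precision-weighted average: μ_n = (τ₀μ₀ + τ_data·x̄)/(τ₀+τ_data), with τ₀=1/σ₀² and τ_data=n/σ².
Here τ₀ = 1/50.5 = 0.019802 and τ_data = 22/14.9 = 1.476510, so τ_n = 1.496312.
Rearranging for μ₀: μ₀ = (μ_n·τ_n − τ_data·x̄)/τ₀ = (10.9862·1.496312 − 1.476510·11.1) / 0.019802 = 0.049522/0.019802 ≈ 2.5.

μ₀ = 2.5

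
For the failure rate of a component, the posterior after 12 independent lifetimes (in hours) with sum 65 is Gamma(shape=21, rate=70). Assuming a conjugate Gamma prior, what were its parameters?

For an exponential likelihood with a Gamma(α, β) prior on the rate, n observations with total T give posterior Gamma(α+n, β+T).
So α = 21 − 12 = 9 and β = 70 − 65 = 5.

Gamma(shape=9, rate=5)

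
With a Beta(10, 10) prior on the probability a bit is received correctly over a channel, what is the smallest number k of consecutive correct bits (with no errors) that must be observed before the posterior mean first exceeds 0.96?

k = 231

After k correct bits and 0 errors the posterior is Beta(10+k, 10), with mean (10+k)/(10+10+k).
Set (10+k)/(20+k) > 0.96 and solve: k > (0.96·20 − 10)/(1 − 0.96) = 230.000.
The smallest integer exceeding 230.000 is 231, and checking k=231: (241)/(251) = 0.9602 > 0.96.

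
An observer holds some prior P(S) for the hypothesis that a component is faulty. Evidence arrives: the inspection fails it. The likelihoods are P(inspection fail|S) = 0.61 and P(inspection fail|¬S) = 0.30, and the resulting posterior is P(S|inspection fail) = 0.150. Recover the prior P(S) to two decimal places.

P(S) = 0.08

Bayes' rule in odds form gives O(S|E) = O(S)·[P(E|S)/P(E|¬S)], hence O(S) = O(S|E)/LR.
Posterior odds = 0.150/(1−0.150) = 0.1765. LR = 0.61/0.30 = 2.0333.
Prior odds = 0.1765/2.0333 = 0.0868, so P(S) = 0.0868/(1+0.0868) ≈ 0.08.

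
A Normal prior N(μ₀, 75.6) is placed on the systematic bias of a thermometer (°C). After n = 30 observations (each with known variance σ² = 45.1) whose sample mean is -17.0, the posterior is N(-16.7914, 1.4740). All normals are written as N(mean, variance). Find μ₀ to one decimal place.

μ₀ = -6.3

With known observation variance, the Normal–Normal posterior has precision τ_n = τ₀ + n/σ² and mean μ_n = (τ₀μ₀ + (n/σ²)x̄)/τ_n.
Here τ₀ = 1/75.6 = 0.013228 and τ_data = 30/45.1 = 0.665188, so τ_n = 0.678416.
Rearranging for μ₀: μ₀ = (μ_n·τ_n − τ_data·x̄)/τ₀ = (-16.7914·0.678416 − 0.665188·-17.0) / 0.013228 = -0.083358/0.013228 ≈ -6.3.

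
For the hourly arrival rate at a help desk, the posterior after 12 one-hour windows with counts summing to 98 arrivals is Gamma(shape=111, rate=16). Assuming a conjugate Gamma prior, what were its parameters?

Gamma(shape=13, rate=4)

A Gamma(α, β) prior (rate parametrization) on a Poisson rate with n observations summing to S gives posterior Gamma(α+S, β+n).
So α = 111 − 98 = 13 and β = 16 − 12 = 4.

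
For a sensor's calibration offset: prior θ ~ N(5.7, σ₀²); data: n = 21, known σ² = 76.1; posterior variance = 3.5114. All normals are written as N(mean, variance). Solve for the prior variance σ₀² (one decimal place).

σ₀² = 113.2

For the Normal–Normal model with known σ², precisions add: τ_n = τ₀ + n/σ².
So 1/σ₀² = 1/3.5114 − 21/76.1 = 0.284787 − 0.275953 = 0.008834.
Hence σ₀² = 1/0.008834 ≈ 113.2.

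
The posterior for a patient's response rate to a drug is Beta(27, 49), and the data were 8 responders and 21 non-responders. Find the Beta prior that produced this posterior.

Beta(19, 28)

Beta is conjugate to the binomial likelihood: posterior = Beta(α+s, β+f).
So α = 27 − 8 = 19 and β = 49 − 21 = 28.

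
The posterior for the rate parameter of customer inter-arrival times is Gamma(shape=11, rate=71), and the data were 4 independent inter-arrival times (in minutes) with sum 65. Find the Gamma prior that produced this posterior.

For an exponential likelihood with a Gamma(α, β) prior on the rate, n observations with total T give posterior Gamma(α+n, β+T).
So α = 11 − 4 = 7 and β = 71 − 65 = 6.

Gamma(shape=7, rate=6)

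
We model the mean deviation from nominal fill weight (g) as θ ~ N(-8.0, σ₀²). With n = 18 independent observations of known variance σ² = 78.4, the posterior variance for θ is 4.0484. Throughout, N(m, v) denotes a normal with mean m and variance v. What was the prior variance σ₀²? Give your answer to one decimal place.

σ₀² = 57.4

For the Normal–Normal model with known σ², precisions add: τ_n = τ₀ + n/σ².
So 1/σ₀² = 1/4.0484 − 18/78.4 = 0.247011 − 0.229592 = 0.017419.
Hence σ₀² = 1/0.017419 ≈ 57.4.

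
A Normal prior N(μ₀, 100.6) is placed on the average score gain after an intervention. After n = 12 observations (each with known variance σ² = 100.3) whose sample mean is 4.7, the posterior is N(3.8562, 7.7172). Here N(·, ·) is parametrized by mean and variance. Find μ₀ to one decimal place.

μ₀ = -6.3

With known observation variance, the Normal–Normal posterior has precision τ_n = τ₀ + n/σ² and mean μ_n = (τ₀μ₀ + (n/σ²)x̄)/τ_n.
Here τ₀ = 1/100.6 = 0.009940 and τ_data = 12/100.3 = 0.119641, so τ_n = 0.129581.
Rearranging for μ₀: μ₀ = (μ_n·τ_n − τ_data·x̄)/τ₀ = (3.8562·0.129581 − 0.119641·4.7) / 0.009940 = -0.062622/0.009940 ≈ -6.3.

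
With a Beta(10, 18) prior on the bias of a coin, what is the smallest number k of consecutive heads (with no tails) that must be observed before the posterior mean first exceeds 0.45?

k = 5

After k heads and 0 tails the posterior is Beta(10+k, 18), with mean (10+k)/(10+18+k).
Set (10+k)/(28+k) > 0.45 and solve: k > (0.45·28 − 10)/(1 − 0.45) = 4.727.
The smallest integer exceeding 4.727 is 5.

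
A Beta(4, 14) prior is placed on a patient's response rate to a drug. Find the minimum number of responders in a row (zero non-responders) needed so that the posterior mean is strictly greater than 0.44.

After k responders and 0 non-responders the posterior is Beta(4+k, 14), with mean (4+k)/(4+14+k).
Set (4+k)/(18+k) > 0.44 and solve: k > (0.44·18 − 4)/(1 − 0.44) = 7.000.
The smallest integer exceeding 7.000 is 8.

k = 8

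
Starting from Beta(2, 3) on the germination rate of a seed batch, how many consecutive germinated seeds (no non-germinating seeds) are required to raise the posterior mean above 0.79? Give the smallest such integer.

k = 10

After k germinated seeds and 0 non-germinating seeds the posterior is Beta(2+k, 3), with mean (2+k)/(2+3+k).
Set (2+k)/(5+k) > 0.79 and solve: k > (0.79·5 − 2)/(1 − 0.79) = 9.286.
The smallest integer exceeding 9.286 is 10, and checking k=10: (12)/(15) = 0.8000 > 0.79.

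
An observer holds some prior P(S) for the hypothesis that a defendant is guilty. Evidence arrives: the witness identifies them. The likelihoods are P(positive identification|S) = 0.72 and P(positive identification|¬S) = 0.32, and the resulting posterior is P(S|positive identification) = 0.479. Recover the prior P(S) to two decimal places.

P(S) = 0.29

In odds form, posterior odds = prior odds × likelihood ratio, so prior odds = posterior odds ÷ LR.
Posterior odds = 0.479/(1−0.479) = 0.9194. LR = 0.72/0.32 = 2.2500.
Prior odds = 0.9194/2.2500 = 0.4086, so P(S) = 0.4086/(1+0.4086) ≈ 0.29.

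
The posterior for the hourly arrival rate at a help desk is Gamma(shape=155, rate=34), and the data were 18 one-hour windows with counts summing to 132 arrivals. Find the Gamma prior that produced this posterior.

Gamma–Poisson conjugacy: posterior shape = α + Σxᵢ, posterior rate = β + n.
So α = 155 − 132 = 23 and β = 34 − 18 = 16.

Gamma(shape=23, rate=16)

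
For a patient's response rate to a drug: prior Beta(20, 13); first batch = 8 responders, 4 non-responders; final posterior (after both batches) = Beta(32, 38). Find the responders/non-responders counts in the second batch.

Because Beta–binomial updating is additive in the counts, the combined data contributed (α_post−α_prior, β_post−β_prior) successes and failures.
Total across both batches: 32−20=12 responders, 38−13=25 non-responders.
Subtract the first batch: 12−8=4 responders and 25−4=21 non-responders.

4 responders and 21 non-responders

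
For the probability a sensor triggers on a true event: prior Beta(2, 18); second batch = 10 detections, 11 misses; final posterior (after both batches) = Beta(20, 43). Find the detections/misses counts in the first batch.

8 detections and 14 misses

Sequential conjugate updates are equivalent to a single update on the pooled data, so total successes = posterior α − prior α and total failures = posterior β − prior β.
Total across both batches: 20−2=18 detections, 43−18=25 misses.
Subtract the second batch: 18−10=8 detections and 25−11=14 misses.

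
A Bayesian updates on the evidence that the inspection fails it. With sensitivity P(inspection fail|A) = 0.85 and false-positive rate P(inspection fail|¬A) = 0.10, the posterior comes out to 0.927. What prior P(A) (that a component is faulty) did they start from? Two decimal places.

P(A) = 0.60

In odds form, posterior odds = prior odds × likelihood ratio, so prior odds = posterior odds ÷ LR.
Posterior odds = 0.927/(1−0.927) = 12.6986. LR = 0.85/0.10 = 8.5000.
Prior odds = 12.6986/8.5000 = 1.4940, so P(A) = 1.4940/(1+1.4940) ≈ 0.60.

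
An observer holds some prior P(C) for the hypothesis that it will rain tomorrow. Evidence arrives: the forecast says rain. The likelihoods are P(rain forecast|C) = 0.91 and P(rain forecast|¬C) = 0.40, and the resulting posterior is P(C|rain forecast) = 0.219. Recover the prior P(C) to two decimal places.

P(C) = 0.11

Bayes' rule in odds form gives O(C|E) = O(C)·[P(E|C)/P(E|¬C)], hence O(C) = O(C|E)/LR.
Posterior odds = 0.219/(1−0.219) = 0.2804. LR = 0.91/0.40 = 2.2750.
Prior odds = 0.2804/2.2750 = 0.1233, so P(C) = 0.1233/(1+0.1233) ≈ 0.11.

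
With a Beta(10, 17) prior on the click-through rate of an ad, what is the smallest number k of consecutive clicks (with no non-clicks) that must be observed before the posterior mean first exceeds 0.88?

After k clicks and 0 non-clicks the posterior is Beta(10+k, 17), with mean (10+k)/(10+17+k).
Set (10+k)/(27+k) > 0.88 and solve: k > (0.88·27 − 10)/(1 − 0.88) = 114.667.
The smallest integer exceeding 114.667 is 115.

k = 115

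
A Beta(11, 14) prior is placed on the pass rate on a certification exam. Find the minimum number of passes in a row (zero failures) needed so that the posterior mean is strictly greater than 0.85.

k = 69

After k passes and 0 failures the posterior is Beta(11+k, 14), with mean (11+k)/(11+14+k).
Set (11+k)/(25+k) > 0.85 and solve: k > (0.85·25 − 11)/(1 − 0.85) = 68.333.
The smallest integer exceeding 68.333 is 69, and checking k=69: (80)/(94) = 0.8511 > 0.85.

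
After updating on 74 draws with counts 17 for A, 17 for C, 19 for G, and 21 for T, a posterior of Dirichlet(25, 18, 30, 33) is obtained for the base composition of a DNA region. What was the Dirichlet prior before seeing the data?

For a Dirichlet(α) prior with multinomial counts c, the posterior is Dirichlet(α + c) componentwise.
Subtract each count from the matching posterior parameter: 25−17=8, 18−17=1, 30−19=11, 33−21=12.

Dirichlet(8, 1, 11, 12)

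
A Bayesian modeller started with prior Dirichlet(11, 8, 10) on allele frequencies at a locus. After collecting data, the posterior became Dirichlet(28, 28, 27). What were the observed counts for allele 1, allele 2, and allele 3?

counts (17, 20, 17)

For a Dirichlet(α) prior with multinomial counts c, the posterior is Dirichlet(α + c) componentwise.
Counts are posterior − prior componentwise: 28−11=17, 28−8=20, 27−10=17.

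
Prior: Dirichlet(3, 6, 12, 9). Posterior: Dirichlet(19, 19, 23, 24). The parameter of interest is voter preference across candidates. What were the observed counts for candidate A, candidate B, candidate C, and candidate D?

For a Dirichlet(α) prior with multinomial counts c, the posterior is Dirichlet(α + c) componentwise.
Counts are posterior − prior componentwise: 19−3=16, 19−6=13, 23−12=11, 24−9=15.

counts (16, 13, 11, 15)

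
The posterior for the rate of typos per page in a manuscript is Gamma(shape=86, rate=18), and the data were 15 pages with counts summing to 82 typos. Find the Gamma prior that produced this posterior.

Gamma–Poisson conjugacy: posterior shape = α + Σxᵢ, posterior rate = β + n.
So α = 86 − 82 = 4 and β = 18 − 15 = 3.

Gamma(shape=4, rate=3)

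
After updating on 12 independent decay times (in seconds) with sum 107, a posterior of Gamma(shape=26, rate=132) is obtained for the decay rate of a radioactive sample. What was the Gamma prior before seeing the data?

Gamma–exponential conjugacy: posterior shape = α + n, posterior rate = β + Σtᵢ.
So α = 26 − 12 = 14 and β = 132 − 107 = 25.

Gamma(shape=14, rate=25)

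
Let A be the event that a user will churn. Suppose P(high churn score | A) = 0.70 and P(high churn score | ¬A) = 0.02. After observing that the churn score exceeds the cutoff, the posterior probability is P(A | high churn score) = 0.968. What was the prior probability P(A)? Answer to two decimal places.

P(A) = 0.46

Bayes' rule in odds form gives O(A|E) = O(A)·[P(E|A)/P(E|¬A)], hence O(A) = O(A|E)/LR.
Posterior odds = 0.968/(1−0.968) = 30.2500. LR = 0.70/0.02 = 35.0000.
Prior odds = 30.2500/35.0000 = 0.8643, so P(A) = 0.8643/(1+0.8643) ≈ 0.46.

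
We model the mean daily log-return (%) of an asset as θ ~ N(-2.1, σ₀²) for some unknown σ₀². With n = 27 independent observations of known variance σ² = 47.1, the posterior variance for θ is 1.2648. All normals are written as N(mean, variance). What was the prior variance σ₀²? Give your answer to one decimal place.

For the Normal–Normal model with known σ², precisions add: τ_n = τ₀ + n/σ².
So 1/σ₀² = 1/1.2648 − 27/47.1 = 0.790639 − 0.573248 = 0.217391.
Hence σ₀² = 1/0.217391 ≈ 4.6.

σ₀² = 4.6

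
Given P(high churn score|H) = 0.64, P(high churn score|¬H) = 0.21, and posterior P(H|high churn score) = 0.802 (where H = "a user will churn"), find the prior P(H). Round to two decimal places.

P(H) = 0.57

Bayes' rule in odds form gives O(H|E) = O(H)·[P(E|H)/P(E|¬H)], hence O(H) = O(H|E)/LR.
Posterior odds = 0.802/(1−0.802) = 4.0505. LR = 0.64/0.21 = 3.0476.
Prior odds = 4.0505/3.0476 = 1.3291, so P(H) = 1.3291/(1+1.3291) ≈ 0.57.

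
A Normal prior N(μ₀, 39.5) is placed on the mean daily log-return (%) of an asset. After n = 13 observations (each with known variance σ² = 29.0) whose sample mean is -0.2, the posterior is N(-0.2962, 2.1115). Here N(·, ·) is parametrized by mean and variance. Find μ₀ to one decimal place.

μ₀ = -2.0

With known observation variance, the Normal–Normal posterior has precision τ_n = τ₀ + n/σ² and mean μ_n = (τ₀μ₀ + (n/σ²)x̄)/τ_n.
Here τ₀ = 1/39.5 = 0.025316 and τ_data = 13/29.0 = 0.448276, so τ_n = 0.473592.
Rearranging for μ₀: μ₀ = (μ_n·τ_n − τ_data·x̄)/τ₀ = (-0.2962·0.473592 − 0.448276·-0.2) / 0.025316 = -0.050623/0.025316 ≈ -2.0.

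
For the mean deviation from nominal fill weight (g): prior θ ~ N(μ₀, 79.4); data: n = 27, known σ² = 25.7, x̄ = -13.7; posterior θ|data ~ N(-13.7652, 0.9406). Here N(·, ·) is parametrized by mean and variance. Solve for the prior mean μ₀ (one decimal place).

The posterior mean is a precision-weighted average: μ_n = (τ₀μ₀ + τ_data·x̄)/(τ₀+τ_data), with τ₀=1/σ₀² and τ_data=n/σ².
Here τ₀ = 1/79.4 = 0.012594 and τ_data = 27/25.7 = 1.050584, so τ_n = 1.063178.
Rearranging for μ₀: μ₀ = (μ_n·τ_n − τ_data·x̄)/τ₀ = (-13.7652·1.063178 − 1.050584·-13.7) / 0.012594 = -0.241857/0.012594 ≈ -19.2.

μ₀ = -19.2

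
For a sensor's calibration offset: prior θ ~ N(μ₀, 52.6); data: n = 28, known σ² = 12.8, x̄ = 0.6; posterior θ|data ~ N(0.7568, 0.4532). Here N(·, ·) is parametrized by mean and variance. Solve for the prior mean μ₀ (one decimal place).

μ₀ = 18.8

The posterior mean is a precision-weighted average: μ_n = (τ₀μ₀ + τ_data·x̄)/(τ₀+τ_data), with τ₀=1/σ₀² and τ_data=n/σ².
Here τ₀ = 1/52.6 = 0.019011 and τ_data = 28/12.8 = 2.187500, so τ_n = 2.206511.
Rearranging for μ₀: μ₀ = (μ_n·τ_n − τ_data·x̄)/τ₀ = (0.7568·2.206511 − 2.187500·0.6) / 0.019011 = 0.357388/0.019011 ≈ 18.8.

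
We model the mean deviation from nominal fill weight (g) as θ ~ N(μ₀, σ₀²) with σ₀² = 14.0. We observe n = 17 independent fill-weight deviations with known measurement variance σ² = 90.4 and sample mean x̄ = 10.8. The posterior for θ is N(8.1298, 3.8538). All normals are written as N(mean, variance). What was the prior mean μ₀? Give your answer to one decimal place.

μ₀ = 1.1

The posterior mean is a precision-weighted average: μ_n = (τ₀μ₀ + τ_data·x̄)/(τ₀+τ_data), with τ₀=1/σ₀² and τ_data=n/σ².
Here τ₀ = 1/14.0 = 0.071429 and τ_data = 17/90.4 = 0.188053, so τ_n = 0.259482.
Rearranging for μ₀: μ₀ = (μ_n·τ_n − τ_data·x̄)/τ₀ = (8.1298·0.259482 − 0.188053·10.8) / 0.071429 = 0.078564/0.071429 ≈ 1.1.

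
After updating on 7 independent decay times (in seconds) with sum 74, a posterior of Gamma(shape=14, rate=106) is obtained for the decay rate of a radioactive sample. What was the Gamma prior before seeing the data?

Gamma(shape=7, rate=32)

For an exponential likelihood with a Gamma(α, β) prior on the rate, n observations with total T give posterior Gamma(α+n, β+T).
So α = 14 − 7 = 7 and β = 106 − 74 = 32.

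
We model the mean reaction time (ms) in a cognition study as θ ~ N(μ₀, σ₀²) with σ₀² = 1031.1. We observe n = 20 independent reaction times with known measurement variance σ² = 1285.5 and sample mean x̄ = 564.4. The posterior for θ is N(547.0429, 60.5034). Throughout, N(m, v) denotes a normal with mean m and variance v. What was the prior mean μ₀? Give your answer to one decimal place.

The posterior mean is a precision-weighted average: μ_n = (τ₀μ₀ + τ_data·x̄)/(τ₀+τ_data), with τ₀=1/σ₀² and τ_data=n/σ².
Here τ₀ = 1/1031.1 = 0.000970 and τ_data = 20/1285.5 = 0.015558, so τ_n = 0.016528.
Rearranging for μ₀: μ₀ = (μ_n·τ_n − τ_data·x̄)/τ₀ = (547.0429·0.016528 − 0.015558·564.4) / 0.000970 = 0.260590/0.000970 ≈ 268.6.

μ₀ = 268.6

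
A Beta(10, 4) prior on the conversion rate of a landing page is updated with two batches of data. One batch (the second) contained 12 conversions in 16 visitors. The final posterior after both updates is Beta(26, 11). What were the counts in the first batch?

4 conversions and 3 bounces

Because Beta–binomial updating is additive in the counts, the combined data contributed (α_post−α_prior, β_post−β_prior) successes and failures.
Total across both batches: 26−10=16 conversions, 11−4=7 bounces.
Subtract the second batch: 16−12=4 conversions and 7−4=3 bounces.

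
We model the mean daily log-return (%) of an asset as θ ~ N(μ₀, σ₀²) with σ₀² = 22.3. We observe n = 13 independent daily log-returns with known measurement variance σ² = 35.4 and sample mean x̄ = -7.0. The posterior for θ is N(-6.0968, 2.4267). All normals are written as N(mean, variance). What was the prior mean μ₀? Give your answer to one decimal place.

The posterior mean is a precision-weighted average: μ_n = (τ₀μ₀ + τ_data·x̄)/(τ₀+τ_data), with τ₀=1/σ₀² and τ_data=n/σ².
Here τ₀ = 1/22.3 = 0.044843 and τ_data = 13/35.4 = 0.367232, so τ_n = 0.412075.
Rearranging for μ₀: μ₀ = (μ_n·τ_n − τ_data·x̄)/τ₀ = (-6.0968·0.412075 − 0.367232·-7.0) / 0.044843 = 0.058285/0.044843 ≈ 1.3.

μ₀ = 1.3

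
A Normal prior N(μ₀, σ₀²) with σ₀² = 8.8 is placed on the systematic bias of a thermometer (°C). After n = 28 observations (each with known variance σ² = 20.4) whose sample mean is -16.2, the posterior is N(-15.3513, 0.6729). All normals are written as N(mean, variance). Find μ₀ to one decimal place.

μ₀ = -5.1

The posterior mean is a precision-weighted average: μ_n = (τ₀μ₀ + τ_data·x̄)/(τ₀+τ_data), with τ₀=1/σ₀² and τ_data=n/σ².
Here τ₀ = 1/8.8 = 0.113636 and τ_data = 28/20.4 = 1.372549, so τ_n = 1.486185.
Rearranging for μ₀: μ₀ = (μ_n·τ_n − τ_data·x̄)/τ₀ = (-15.3513·1.486185 − 1.372549·-16.2) / 0.113636 = -0.579578/0.113636 ≈ -5.1.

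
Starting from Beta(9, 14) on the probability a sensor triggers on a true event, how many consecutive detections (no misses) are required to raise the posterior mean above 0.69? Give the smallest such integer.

k = 23

After k detections and 0 misses the posterior is Beta(9+k, 14), with mean (9+k)/(9+14+k).
Set (9+k)/(23+k) > 0.69 and solve: k > (0.69·23 − 9)/(1 − 0.69) = 22.161.
The smallest integer exceeding 22.161 is 23, and checking k=23: (32)/(46) = 0.6957 > 0.69.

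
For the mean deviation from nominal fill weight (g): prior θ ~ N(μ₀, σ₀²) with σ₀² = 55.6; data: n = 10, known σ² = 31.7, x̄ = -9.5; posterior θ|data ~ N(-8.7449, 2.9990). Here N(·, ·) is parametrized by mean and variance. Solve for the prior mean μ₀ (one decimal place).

μ₀ = 4.5

The posterior mean is a precision-weighted average: μ_n = (τ₀μ₀ + τ_data·x̄)/(τ₀+τ_data), with τ₀=1/σ₀² and τ_data=n/σ².
Here τ₀ = 1/55.6 = 0.017986 and τ_data = 10/31.7 = 0.315457, so τ_n = 0.333443.
Rearranging for μ₀: μ₀ = (μ_n·τ_n − τ_data·x̄)/τ₀ = (-8.7449·0.333443 − 0.315457·-9.5) / 0.017986 = 0.080916/0.017986 ≈ 4.5.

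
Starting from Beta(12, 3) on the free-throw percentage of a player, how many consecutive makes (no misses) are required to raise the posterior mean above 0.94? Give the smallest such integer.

After k makes and 0 misses the posterior is Beta(12+k, 3), with mean (12+k)/(12+3+k).
Set (12+k)/(15+k) > 0.94 and solve: k > (0.94·15 − 12)/(1 − 0.94) = 35.000.
The smallest integer exceeding 35.000 is 36, and checking k=36: (48)/(51) = 0.9412 > 0.94.

k = 36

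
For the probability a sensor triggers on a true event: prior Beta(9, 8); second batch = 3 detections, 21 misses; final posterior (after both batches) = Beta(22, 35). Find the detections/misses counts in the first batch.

Because Beta–binomial updating is additive in the counts, the combined data contributed (α_post−α_prior, β_post−β_prior) successes and failures.
Total across both batches: 22−9=13 detections, 35−8=27 misses.
Subtract the second batch: 13−3=10 detections and 27−21=6 misses.

10 detections and 6 misses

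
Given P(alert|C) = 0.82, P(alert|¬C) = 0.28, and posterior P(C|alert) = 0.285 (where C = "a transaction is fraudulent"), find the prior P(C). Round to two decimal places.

In odds form, posterior odds = prior odds × likelihood ratio, so prior odds = posterior odds ÷ LR.
Posterior odds = 0.285/(1−0.285) = 0.3986. LR = 0.82/0.28 = 2.9286.
Prior odds = 0.3986/2.9286 = 0.1361, so P(C) = 0.1361/(1+0.1361) ≈ 0.12.

P(C) = 0.12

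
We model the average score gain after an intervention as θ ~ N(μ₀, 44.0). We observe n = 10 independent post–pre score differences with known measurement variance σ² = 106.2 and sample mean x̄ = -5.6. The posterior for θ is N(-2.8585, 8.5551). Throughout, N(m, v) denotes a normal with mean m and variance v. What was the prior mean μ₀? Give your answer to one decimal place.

With known observation variance, the Normal–Normal posterior has precision τ_n = τ₀ + n/σ² and mean μ_n = (τ₀μ₀ + (n/σ²)x̄)/τ_n.
Here τ₀ = 1/44.0 = 0.022727 and τ_data = 10/106.2 = 0.094162, so τ_n = 0.116889.
Rearranging for μ₀: μ₀ = (μ_n·τ_n − τ_data·x̄)/τ₀ = (-2.8585·0.116889 − 0.094162·-5.6) / 0.022727 = 0.193180/0.022727 ≈ 8.5.

μ₀ = 8.5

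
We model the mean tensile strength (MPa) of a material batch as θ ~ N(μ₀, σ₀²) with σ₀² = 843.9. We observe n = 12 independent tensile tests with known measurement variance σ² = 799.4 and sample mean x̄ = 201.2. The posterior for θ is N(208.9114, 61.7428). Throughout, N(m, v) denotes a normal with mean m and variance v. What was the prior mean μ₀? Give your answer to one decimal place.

μ₀ = 306.6

The posterior mean is a precision-weighted average: μ_n = (τ₀μ₀ + τ_data·x̄)/(τ₀+τ_data), with τ₀=1/σ₀² and τ_data=n/σ².
Here τ₀ = 1/843.9 = 0.001185 and τ_data = 12/799.4 = 0.015011, so τ_n = 0.016196.
Rearranging for μ₀: μ₀ = (μ_n·τ_n − τ_data·x̄)/τ₀ = (208.9114·0.016196 − 0.015011·201.2) / 0.001185 = 0.363316/0.001185 ≈ 306.6.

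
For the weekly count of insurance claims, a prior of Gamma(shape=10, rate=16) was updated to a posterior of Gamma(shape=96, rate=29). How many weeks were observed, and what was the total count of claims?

n = 13 weeks with total 86 claims

Gamma–Poisson conjugacy: posterior shape = α + Σxᵢ, posterior rate = β + n.
Matching: Σxᵢ = 96 − 10 = 86 and n = 29 − 16 = 13.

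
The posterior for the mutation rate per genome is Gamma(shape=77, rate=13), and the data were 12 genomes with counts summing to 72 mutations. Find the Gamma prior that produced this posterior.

A Gamma(α, β) prior (rate parametrization) on a Poisson rate with n observations summing to S gives posterior Gamma(α+S, β+n).
So α = 77 − 72 = 5 and β = 13 − 12 = 1.

Gamma(shape=5, rate=1)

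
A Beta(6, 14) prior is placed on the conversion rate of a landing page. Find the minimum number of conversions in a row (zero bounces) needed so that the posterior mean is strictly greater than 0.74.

k = 34

After k conversions and 0 bounces the posterior is Beta(6+k, 14), with mean (6+k)/(6+14+k).
Set (6+k)/(20+k) > 0.74 and solve: k > (0.74·20 − 6)/(1 − 0.74) = 33.846.
The smallest integer exceeding 33.846 is 34.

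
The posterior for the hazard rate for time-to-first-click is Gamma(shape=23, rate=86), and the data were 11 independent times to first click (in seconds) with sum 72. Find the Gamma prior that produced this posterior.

Gamma(shape=12, rate=14)

For an exponential likelihood with a Gamma(α, β) prior on the rate, n observations with total T give posterior Gamma(α+n, β+T).
So α = 23 − 11 = 12 and β = 86 − 72 = 14.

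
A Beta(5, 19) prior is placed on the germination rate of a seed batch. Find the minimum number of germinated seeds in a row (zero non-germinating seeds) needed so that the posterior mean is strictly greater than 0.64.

k = 29

After k germinated seeds and 0 non-germinating seeds the posterior is Beta(5+k, 19), with mean (5+k)/(5+19+k).
Set (5+k)/(24+k) > 0.64 and solve: k > (0.64·24 − 5)/(1 − 0.64) = 28.778.
The smallest integer exceeding 28.778 is 29.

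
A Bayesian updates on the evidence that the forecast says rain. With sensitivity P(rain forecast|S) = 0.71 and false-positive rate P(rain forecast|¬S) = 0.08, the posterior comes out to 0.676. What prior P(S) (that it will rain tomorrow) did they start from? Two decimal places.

P(S) = 0.19

In odds form, posterior odds = prior odds × likelihood ratio, so prior odds = posterior odds ÷ LR.
Posterior odds = 0.676/(1−0.676) = 2.0864. LR = 0.71/0.08 = 8.8750.
Prior odds = 2.0864/8.8750 = 0.2351, so P(S) = 0.2351/(1+0.2351) ≈ 0.19.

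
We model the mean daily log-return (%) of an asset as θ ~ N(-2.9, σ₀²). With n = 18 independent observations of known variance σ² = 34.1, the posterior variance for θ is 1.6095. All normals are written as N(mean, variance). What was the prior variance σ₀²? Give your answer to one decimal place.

σ₀² = 10.7

For the Normal–Normal model with known σ², precisions add: τ_n = τ₀ + n/σ².
So 1/σ₀² = 1/1.6095 − 18/34.1 = 0.621311 − 0.527859 = 0.093452.
Hence σ₀² = 1/0.093452 ≈ 10.7.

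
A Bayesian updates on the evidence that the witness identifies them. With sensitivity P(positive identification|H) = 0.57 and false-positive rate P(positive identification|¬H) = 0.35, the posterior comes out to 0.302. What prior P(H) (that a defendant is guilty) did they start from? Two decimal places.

Bayes' rule in odds form gives O(H|E) = O(H)·[P(E|H)/P(E|¬H)], hence O(H) = O(H|E)/LR.
Posterior odds = 0.302/(1−0.302) = 0.4327. LR = 0.57/0.35 = 1.6286.
Prior odds = 0.4327/1.6286 = 0.2657, so P(H) = 0.2657/(1+0.2657) ≈ 0.21.

P(H) = 0.21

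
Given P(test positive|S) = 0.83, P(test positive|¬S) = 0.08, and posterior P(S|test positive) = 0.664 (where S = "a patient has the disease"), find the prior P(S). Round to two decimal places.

Bayes' rule in odds form gives O(S|E) = O(S)·[P(E|S)/P(E|¬S)], hence O(S) = O(S|E)/LR.
Posterior odds = 0.664/(1−0.664) = 1.9762. LR = 0.83/0.08 = 10.3750.
Prior odds = 1.9762/10.3750 = 0.1905, so P(S) = 0.1905/(1+0.1905) ≈ 0.16.

P(S) = 0.16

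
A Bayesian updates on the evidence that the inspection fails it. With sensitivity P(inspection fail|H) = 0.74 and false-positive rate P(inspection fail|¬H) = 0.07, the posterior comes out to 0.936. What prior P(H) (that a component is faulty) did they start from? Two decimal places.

P(H) = 0.58

In odds form, posterior odds = prior odds × likelihood ratio, so prior odds = posterior odds ÷ LR.
Posterior odds = 0.936/(1−0.936) = 14.6250. LR = 0.74/0.07 = 10.5714.
Prior odds = 14.6250/10.5714 = 1.3834, so P(H) = 1.3834/(1+1.3834) ≈ 0.58.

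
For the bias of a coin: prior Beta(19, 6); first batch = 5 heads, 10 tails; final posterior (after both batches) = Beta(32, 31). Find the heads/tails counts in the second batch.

8 heads and 15 tails

Sequential conjugate updates are equivalent to a single update on the pooled data, so total successes = posterior α − prior α and total failures = posterior β − prior β.
Total across both batches: 32−19=13 heads, 31−6=25 tails.
Subtract the first batch: 13−5=8 heads and 25−10=15 tails.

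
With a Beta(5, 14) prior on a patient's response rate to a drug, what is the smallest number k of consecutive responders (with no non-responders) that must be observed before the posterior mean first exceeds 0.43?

After k responders and 0 non-responders the posterior is Beta(5+k, 14), with mean (5+k)/(5+14+k).
Set (5+k)/(19+k) > 0.43 and solve: k > (0.43·19 − 5)/(1 − 0.43) = 5.561.
The smallest integer exceeding 5.561 is 6.

k = 6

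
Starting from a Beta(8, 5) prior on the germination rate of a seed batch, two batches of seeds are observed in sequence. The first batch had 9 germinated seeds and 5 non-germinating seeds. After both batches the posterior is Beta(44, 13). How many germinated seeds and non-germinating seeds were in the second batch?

27 germinated seeds and 3 non-germinating seeds

Because Beta–binomial updating is additive in the counts, the combined data contributed (α_post−α_prior, β_post−β_prior) successes and failures.
Total across both batches: 44−8=36 germinated seeds, 13−5=8 non-germinating seeds.
Subtract the first batch: 36−9=27 germinated seeds and 8−5=3 non-germinating seeds.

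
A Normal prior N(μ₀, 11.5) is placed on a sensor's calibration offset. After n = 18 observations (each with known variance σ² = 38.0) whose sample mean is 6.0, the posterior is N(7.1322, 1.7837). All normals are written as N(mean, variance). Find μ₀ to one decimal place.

With known observation variance, the Normal–Normal posterior has precision τ_n = τ₀ + n/σ² and mean μ_n = (τ₀μ₀ + (n/σ²)x̄)/τ_n.
Here τ₀ = 1/11.5 = 0.086957 and τ_data = 18/38.0 = 0.473684, so τ_n = 0.560641.
Rearranging for μ₀: μ₀ = (μ_n·τ_n − τ_data·x̄)/τ₀ = (7.1322·0.560641 − 0.473684·6.0) / 0.086957 = 1.156500/0.086957 ≈ 13.3.

μ₀ = 13.3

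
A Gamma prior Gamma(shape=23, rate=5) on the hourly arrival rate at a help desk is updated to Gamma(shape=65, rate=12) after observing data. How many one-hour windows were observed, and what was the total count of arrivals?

Gamma–Poisson conjugacy: posterior shape = α + Σxᵢ, posterior rate = β + n.
Matching: Σxᵢ = 65 − 23 = 42 and n = 12 − 5 = 7.

n = 7 one-hour windows with total 42 arrivals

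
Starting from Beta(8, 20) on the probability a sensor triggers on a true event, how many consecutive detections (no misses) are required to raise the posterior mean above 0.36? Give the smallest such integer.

After k detections and 0 misses the posterior is Beta(8+k, 20), with mean (8+k)/(8+20+k).
Set (8+k)/(28+k) > 0.36 and solve: k > (0.36·28 − 8)/(1 − 0.36) = 3.250.
The smallest integer exceeding 3.250 is 4, and checking k=4: (12)/(32) = 0.3750 > 0.36.

k = 4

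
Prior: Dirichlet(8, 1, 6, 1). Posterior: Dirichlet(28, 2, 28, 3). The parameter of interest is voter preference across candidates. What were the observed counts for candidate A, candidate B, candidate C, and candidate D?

counts (20, 1, 22, 2)

For a Dirichlet(α) prior with multinomial counts c, the posterior is Dirichlet(α + c) componentwise.
Counts are posterior − prior componentwise: 28−8=20, 2−1=1, 28−6=22, 3−1=2.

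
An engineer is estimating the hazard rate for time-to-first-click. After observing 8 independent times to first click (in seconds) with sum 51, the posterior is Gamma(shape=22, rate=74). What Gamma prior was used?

Gamma(shape=14, rate=23)

For an exponential likelihood with a Gamma(α, β) prior on the rate, n observations with total T give posterior Gamma(α+n, β+T).
So α = 22 − 8 = 14 and β = 74 − 51 = 23.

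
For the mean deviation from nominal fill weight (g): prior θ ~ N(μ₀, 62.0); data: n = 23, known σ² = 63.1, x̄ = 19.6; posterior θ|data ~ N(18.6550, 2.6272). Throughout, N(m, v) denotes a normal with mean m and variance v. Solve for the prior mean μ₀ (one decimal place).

μ₀ = -2.7

The posterior mean is a precision-weighted average: μ_n = (τ₀μ₀ + τ_data·x̄)/(τ₀+τ_data), with τ₀=1/σ₀² and τ_data=n/σ².
Here τ₀ = 1/62.0 = 0.016129 and τ_data = 23/63.1 = 0.364501, so τ_n = 0.380630.
Rearranging for μ₀: μ₀ = (μ_n·τ_n − τ_data·x̄)/τ₀ = (18.6550·0.380630 − 0.364501·19.6) / 0.016129 = -0.043567/0.016129 ≈ -2.7.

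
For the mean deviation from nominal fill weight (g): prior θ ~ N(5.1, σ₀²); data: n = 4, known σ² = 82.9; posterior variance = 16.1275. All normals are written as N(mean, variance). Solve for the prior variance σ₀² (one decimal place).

Posterior precision equals prior precision plus data precision: 1/σ_n² = 1/σ₀² + n/σ².
So 1/σ₀² = 1/16.1275 − 4/82.9 = 0.062006 − 0.048251 = 0.013755.
Hence σ₀² = 1/0.013755 ≈ 72.7.

σ₀² = 72.7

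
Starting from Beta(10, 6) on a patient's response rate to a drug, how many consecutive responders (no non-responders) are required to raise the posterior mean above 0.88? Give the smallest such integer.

k = 35

After k responders and 0 non-responders the posterior is Beta(10+k, 6), with mean (10+k)/(10+6+k).
Set (10+k)/(16+k) > 0.88 and solve: k > (0.88·16 − 10)/(1 − 0.88) = 34.000.
The smallest integer exceeding 34.000 is 35, and checking k=35: (45)/(51) = 0.8824 > 0.88.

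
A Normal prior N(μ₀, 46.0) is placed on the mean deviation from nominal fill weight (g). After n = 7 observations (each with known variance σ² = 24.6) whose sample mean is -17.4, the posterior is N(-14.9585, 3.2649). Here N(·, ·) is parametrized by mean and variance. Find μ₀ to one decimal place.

With known observation variance, the Normal–Normal posterior has precision τ_n = τ₀ + n/σ² and mean μ_n = (τ₀μ₀ + (n/σ²)x̄)/τ_n.
Here τ₀ = 1/46.0 = 0.021739 and τ_data = 7/24.6 = 0.284553, so τ_n = 0.306292.
Rearranging for μ₀: μ₀ = (μ_n·τ_n − τ_data·x̄)/τ₀ = (-14.9585·0.306292 − 0.284553·-17.4) / 0.021739 = 0.369553/0.021739 ≈ 17.0.

μ₀ = 17.0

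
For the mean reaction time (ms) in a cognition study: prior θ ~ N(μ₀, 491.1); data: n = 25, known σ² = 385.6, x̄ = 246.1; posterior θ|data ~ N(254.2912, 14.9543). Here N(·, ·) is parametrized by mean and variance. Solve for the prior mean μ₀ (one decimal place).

μ₀ = 515.1

With known observation variance, the Normal–Normal posterior has precision τ_n = τ₀ + n/σ² and mean μ_n = (τ₀μ₀ + (n/σ²)x̄)/τ_n.
Here τ₀ = 1/491.1 = 0.002036 and τ_data = 25/385.6 = 0.064834, so τ_n = 0.066870.
Rearranging for μ₀: μ₀ = (μ_n·τ_n − τ_data·x̄)/τ₀ = (254.2912·0.066870 − 0.064834·246.1) / 0.002036 = 1.048805/0.002036 ≈ 515.1.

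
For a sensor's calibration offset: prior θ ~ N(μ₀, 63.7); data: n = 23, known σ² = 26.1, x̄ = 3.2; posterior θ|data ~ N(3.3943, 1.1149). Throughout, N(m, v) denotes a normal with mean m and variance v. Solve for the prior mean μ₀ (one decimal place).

With known observation variance, the Normal–Normal posterior has precision τ_n = τ₀ + n/σ² and mean μ_n = (τ₀μ₀ + (n/σ²)x̄)/τ_n.
Here τ₀ = 1/63.7 = 0.015699 and τ_data = 23/26.1 = 0.881226, so τ_n = 0.896925.
Rearranging for μ₀: μ₀ = (μ_n·τ_n − τ_data·x̄)/τ₀ = (3.3943·0.896925 − 0.881226·3.2) / 0.015699 = 0.224509/0.015699 ≈ 14.3.

μ₀ = 14.3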